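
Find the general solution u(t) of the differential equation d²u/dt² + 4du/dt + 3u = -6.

u = -2 + C1*exp(-t) + C2*exp(-3*t)

Characteristic equation r² + 4r + 3 = 0 factors as (r + 1)(r + 3) = 0, so r = -1, -3.
Hence u_h = C1*exp(-t) + C2*exp(-3*t).
For the particular solution try u_p = A0. Substituting and matching coefficients of each power of t gives A0 = -2, so u_p = -2.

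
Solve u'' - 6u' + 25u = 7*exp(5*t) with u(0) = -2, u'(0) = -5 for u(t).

Characteristic equation r² - 6r + 25 = 0 has discriminant (-6)² - 4·(25) = -64 < 0, so r = 3 ± 4i.
Hence u_h = C1*cos(4*t)*exp(3*t) + C2*exp(3*t)*sin(4*t).
Try u_p = A*exp(5*t). Substituting into the equation and dividing by exp(5*t) gives A = 7/20, so u_p = 7*exp(5*t)/20.
General solution: u = 7*exp(5*t)/20 + C1*cos(4*t)*exp(3*t) + C2*exp(3*t)*sin(4*t).
Apply the initial conditions: u(0) = 7/20 + C1 = -2 and u'(0) = 7/4 + 3*C1 + 4*C2 = -5. Solving gives C1 = -47/20, C2 = 3/40.

u = 7*exp(5*t)/20 - 47*cos(4*t)*exp(3*t)/20 + 3*exp(3*t)*sin(4*t)/40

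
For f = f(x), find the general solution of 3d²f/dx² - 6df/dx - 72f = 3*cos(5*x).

f = -49*cos(5*x)/2501 - 10*sin(5*x)/2501 + C1*exp(6*x) + C2*exp(-4*x)

Divide through by 3: f'' - 2f' - 24f = cos(5*x).
Characteristic equation r² - 2r - 24 = 0 factors as (r - 6)(r + 4) = 0, so r = 6, -4.
Hence f_h = C1*exp(6*x) + C2*exp(-4*x).
Try f_p = A*cos(5*x) + B*sin(5*x). Substituting and equating the coefficients of cos(5x) and sin(5x) gives A = -49/2501, B = -10/2501, so f_p = -49*cos(5*x)/2501 - 10*sin(5*x)/2501.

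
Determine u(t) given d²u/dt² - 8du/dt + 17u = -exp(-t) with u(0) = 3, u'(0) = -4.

Characteristic equation r² - 8r + 17 = 0 has discriminant (-8)² - 4·(17) = -4 < 0, so r = 4 ± i.
Hence u_h = C1*cos(t)*exp(4*t) + C2*exp(4*t)*sin(t).
Try u_p = A*exp(-t). Substituting into the equation and dividing by exp(-t) gives A = -1/26, so u_p = -exp(-t)/26.
General solution: u = -exp(-t)/26 + C1*cos(t)*exp(4*t) + C2*exp(4*t)*sin(t).
Apply the initial conditions: u(0) = -1/26 + C1 = 3 and u'(0) = 1/26 + C2 + 4*C1 = -4. Solving gives C1 = 79/26, C2 = -421/26.

u = -exp(-t)/26 - 421*exp(4*t)*sin(t)/26 + 79*cos(t)*exp(4*t)/26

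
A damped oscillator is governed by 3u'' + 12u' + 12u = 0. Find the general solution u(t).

u = C1*exp(-2*t) + C2*t*exp(-2*t)

Divide through by 3: u'' + 4u' + 4u = 0.
Characteristic equation r² + 4r + 4 = 0 has discriminant (4)² - 4·(4) = 0, so r = -2 is a repeated root.
Hence u_h = (C1 + C2*t)*exp(-2*t).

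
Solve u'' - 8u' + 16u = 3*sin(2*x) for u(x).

Characteristic equation r² - 8r + 16 = 0 has discriminant (-8)² - 4·(16) = 0, so r = 4 is a repeated root.
Hence u_h = (C1 + C2*x)*exp(4*x).
Try u_p = A*cos(2*x) + B*sin(2*x). Substituting and equating the coefficients of cos(2x) and sin(2x) gives A = 3/25, B = 9/100, so u_p = 3*cos(2*x)/25 + 9*sin(2*x)/100.

u = 3*cos(2*x)/25 + 9*sin(2*x)/100 + C1*exp(4*x) + C2*x*exp(4*x)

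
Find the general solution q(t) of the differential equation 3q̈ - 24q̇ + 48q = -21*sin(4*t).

q = -7*cos(4*t)/32 + C1*exp(4*t) + C2*t*exp(4*t)

Divide through by 3: q'' - 8q' + 16q = -7*sin(4*t).
Characteristic equation r² - 8r + 16 = 0 has discriminant (-8)² - 4·(16) = 0, so r = 4 is a repeated root.
Hence q_h = (C1 + C2*t)*exp(4*t).
Try q_p = A*cos(4*t) + B*sin(4*t). Substituting and equating the coefficients of cos(4t) and sin(4t) gives A = -7/32, B = 0, so q_p = -7*cos(4*t)/32.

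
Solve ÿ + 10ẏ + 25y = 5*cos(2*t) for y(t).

Characteristic equation r² + 10r + 25 = 0 has discriminant (10)² - 4·(25) = 0, so r = -5 is a repeated root.
Hence y_h = (C1 + C2*t)*exp(-5*t).
Try y_p = A*cos(2*t) + B*sin(2*t). Substituting and equating the coefficients of cos(2t) and sin(2t) gives A = 105/841, B = 100/841, so y_p = 100*sin(2*t)/841 + 105*cos(2*t)/841.

y = 100*sin(2*t)/841 + 105*cos(2*t)/841 + C1*exp(-5*t) + C2*t*exp(-5*t)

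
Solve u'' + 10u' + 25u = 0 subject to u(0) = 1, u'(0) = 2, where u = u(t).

u = 7*t*exp(-5*t) + exp(-5*t)

Characteristic equation r² + 10r + 25 = 0 has discriminant (10)² - 4·(25) = 0, so r = -5 is a repeated root.
Hence u_h = (C1 + C2*t)*exp(-5*t).
Apply the initial conditions: u(0) = C1 = 1 and u'(0) = C2 - 5*C1 = 2. Solving gives C1 = 1, C2 = 7.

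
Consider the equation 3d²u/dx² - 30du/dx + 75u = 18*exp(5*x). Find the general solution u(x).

u = C1*exp(5*x) + 3*x**2*exp(5*x) + C2*x*exp(5*x)

Divide through by 3: u'' - 10u' + 25u = 6*exp(5*x).
Characteristic equation r² - 10r + 25 = 0 has discriminant (-10)² - 4·(25) = 0, so r = 5 is a repeated root.
Hence u_h = (C1 + C2*x)*exp(5*x).
Since exp(5*x) solves the homogeneous equation (r = 5 is a root of multiplicity 2), multiply the trial by x^2. Try u_p = A*x^2*exp(5*x). Substituting into the equation and dividing by exp(5*x) gives A = 3, so u_p = 3*x^2*exp(5*x).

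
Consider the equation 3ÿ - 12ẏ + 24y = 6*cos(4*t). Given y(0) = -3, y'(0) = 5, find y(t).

Divide through by 3: y'' - 4y' + 8y = 2*cos(4*t).
Characteristic equation r² - 4r + 8 = 0 has discriminant (-4)² - 4·(8) = -16 < 0, so r = 2 ± 2i.
Hence y_h = C1*cos(2*t)*exp(2*t) + C2*exp(2*t)*sin(2*t).
Try y_p = A*cos(4*t) + B*sin(4*t). Substituting and equating the coefficients of cos(4t) and sin(4t) gives A = -1/20, B = -1/10, so y_p = -sin(4*t)/10 - cos(4*t)/20.
General solution: y = -sin(4*t)/10 - cos(4*t)/20 + C1*cos(2*t)*exp(2*t) + C2*exp(2*t)*sin(2*t).
Apply the initial conditions: y(0) = -1/20 + C1 = -3 and y'(0) = -2/5 + 2*C1 + 2*C2 = 5. Solving gives C1 = -59/20, C2 = 113/20.

y = -sin(4*t)/10 - cos(4*t)/20 - 59*cos(2*t)*exp(2*t)/20 + 113*exp(2*t)*sin(2*t)/20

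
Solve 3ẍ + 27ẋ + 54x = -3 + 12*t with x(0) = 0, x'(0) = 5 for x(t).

Divide through by 3: x'' + 9x' + 18x = -1 + 4*t.
Characteristic equation r² + 9r + 18 = 0 factors as (r + 3)(r + 6) = 0, so r = -3, -6.
Hence x_h = C1*exp(-3*t) + C2*exp(-6*t).
For the particular solution try x_p = A0 + A1*t. Substituting and matching coefficients of each power of t gives A0 = -1/6, A1 = 2/9, so x_p = -1/6 + 2*t/9.
General solution: x = -1/6 + 2*t/9 + C1*exp(-3*t) + C2*exp(-6*t).
Apply the initial conditions: x(0) = -1/6 + C1 + C2 = 0 and x'(0) = 2/9 - 6*C2 - 3*C1 = 5. Solving gives C1 = 52/27, C2 = -95/54.

x = -1/6 - 95*exp(-6*t)/54 + 2*t/9 + 52*exp(-3*t)/27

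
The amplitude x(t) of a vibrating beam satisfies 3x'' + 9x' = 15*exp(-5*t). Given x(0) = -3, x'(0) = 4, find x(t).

Divide through by 3: x'' + 3x' = 5*exp(-5*t).
Characteristic equation r² + 3r = 0 factors as (r + 3)r = 0, so r = -3, 0.
Hence x_h = C1*exp(-3*t) + C2.
Try x_p = A*exp(-5*t). Substituting into the equation and dividing by exp(-5*t) gives A = 1/2, so x_p = exp(-5*t)/2.
General solution: x = C2 + exp(-5*t)/2 + C1*exp(-3*t).
Apply the initial conditions: x(0) = 1/2 + C1 + C2 = -3 and x'(0) = -5/2 - 3*C1 = 4. Solving gives C1 = -13/6, C2 = -4/3.

x = -4/3 + exp(-5*t)/2 - 13*exp(-3*t)/6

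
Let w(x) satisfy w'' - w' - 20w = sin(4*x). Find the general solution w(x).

w = -9*sin(4*x)/328 + cos(4*x)/328 + C1*exp(5*x) + C2*exp(-4*x)

Characteristic equation r² - r - 20 = 0 factors as (r - 5)(r + 4) = 0, so r = 5, -4.
Hence w_h = C1*exp(5*x) + C2*exp(-4*x).
Try w_p = A*cos(4*x) + B*sin(4*x). Substituting and equating the coefficients of cos(4x) and sin(4x) gives A = 1/328, B = -9/328, so w_p = -9*sin(4*x)/328 + cos(4*x)/328.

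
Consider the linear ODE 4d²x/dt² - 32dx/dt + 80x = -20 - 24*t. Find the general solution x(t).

x = -37/100 - 3*t/10 + C1*cos(2*t)*exp(4*t) + C2*exp(4*t)*sin(2*t)

Divide through by 4: x'' - 8x' + 20x = -5 - 6*t.
Characteristic equation r² - 8r + 20 = 0 has discriminant (-8)² - 4·(20) = -16 < 0, so r = 4 ± 2i.
Hence x_h = C1*cos(2*t)*exp(4*t) + C2*exp(4*t)*sin(2*t).
For the particular solution try x_p = A0 + A1*t. Substituting and matching coefficients of each power of t gives A0 = -37/100, A1 = -3/10, so x_p = -37/100 - 3*t/10.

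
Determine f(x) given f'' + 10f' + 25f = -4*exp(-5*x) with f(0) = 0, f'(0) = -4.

Characteristic equation r² + 10r + 25 = 0 has discriminant (10)² - 4·(25) = 0, so r = -5 is a repeated root.
Hence f_h = (C1 + C2*x)*exp(-5*x).
Since exp(-5*x) solves the homogeneous equation (r = -5 is a root of multiplicity 2), multiply the trial by x^2. Try f_p = A*x^2*exp(-5*x). Substituting into the equation and dividing by exp(-5*x) gives A = -2, so f_p = -2*x^2*exp(-5*x).
General solution: f = C1*exp(-5*x) - 2*x^2*exp(-5*x) + C2*x*exp(-5*x).
Apply the initial conditions: f(0) = C1 = 0 and f'(0) = C2 - 5*C1 = -4. Solving gives C1 = 0, C2 = -4.

f = -4*x*exp(-5*x) - 2*x**2*exp(-5*x)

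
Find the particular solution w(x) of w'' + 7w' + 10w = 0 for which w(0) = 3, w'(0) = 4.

Characteristic equation r² + 7r + 10 = 0 factors as (r + 2)(r + 5) = 0, so r = -2, -5.
Hence w_h = C1*exp(-2*x) + C2*exp(-5*x).
Apply the initial conditions: w(0) = C1 + C2 = 3 and w'(0) = -5*C2 - 2*C1 = 4. Solving gives C1 = 19/3, C2 = -10/3.

w = -10*exp(-5*x)/3 + 19*exp(-2*x)/3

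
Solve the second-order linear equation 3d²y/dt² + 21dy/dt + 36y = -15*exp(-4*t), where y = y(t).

Divide through by 3: y'' + 7y' + 12y = -5*exp(-4*t).
Characteristic equation r² + 7r + 12 = 0 factors as (r + 3)(r + 4) = 0, so r = -3, -4.
Hence y_h = C1*exp(-3*t) + C2*exp(-4*t).
Since exp(-4*t) solves the homogeneous equation (r = -4 is a root of multiplicity 1), multiply the trial by t. Try y_p = A*t*exp(-4*t). Substituting into the equation and dividing by exp(-4*t) gives A = 5, so y_p = 5*t*exp(-4*t).

y = C1*exp(-3*t) + C2*exp(-4*t) + 5*t*exp(-4*t)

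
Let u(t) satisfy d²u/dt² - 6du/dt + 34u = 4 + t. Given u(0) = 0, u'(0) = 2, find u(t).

Characteristic equation r² - 6r + 34 = 0 has discriminant (-6)² - 4·(34) = -100 < 0, so r = 3 ± 5i.
Hence u_h = C1*cos(5*t)*exp(3*t) + C2*exp(3*t)*sin(5*t).
For the particular solution try u_p = A0 + A1*t. Substituting and matching coefficients of each power of t gives A0 = 71/578, A1 = 1/34, so u_p = 71/578 + t/34.
General solution: u = 71/578 + t/34 + C1*cos(5*t)*exp(3*t) + C2*exp(3*t)*sin(5*t).
Apply the initial conditions: u(0) = 71/578 + C1 = 0 and u'(0) = 1/34 + 3*C1 + 5*C2 = 2. Solving gives C1 = -71/578, C2 = 676/1445.

u = 71/578 + t/34 - 71*cos(5*t)*exp(3*t)/578 + 676*exp(3*t)*sin(5*t)/1445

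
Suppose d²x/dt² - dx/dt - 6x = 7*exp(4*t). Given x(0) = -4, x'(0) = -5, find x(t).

Characteristic equation r² - r - 6 = 0 factors as (r + 2)(r - 3) = 0, so r = -2, 3.
Hence x_h = C1*exp(-2*t) + C2*exp(3*t).
Try x_p = A*exp(4*t). Substituting into the equation and dividing by exp(4*t) gives A = 7/6, so x_p = 7*exp(4*t)/6.
General solution: x = 7*exp(4*t)/6 + C1*exp(-2*t) + C2*exp(3*t).
Apply the initial conditions: x(0) = 7/6 + C1 + C2 = -4 and x'(0) = 14/3 - 2*C1 + 3*C2 = -5. Solving gives C1 = -7/6, C2 = -4.

x = -4*exp(3*t) - 7*exp(-2*t)/6 + 7*exp(4*t)/6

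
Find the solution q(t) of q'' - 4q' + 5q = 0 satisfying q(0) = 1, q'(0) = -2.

q = cos(t)*exp(2*t) - 4*exp(2*t)*sin(t)

Characteristic equation r² - 4r + 5 = 0 has discriminant (-4)² - 4·(5) = -4 < 0, so r = 2 ± i.
Hence q_h = C1*cos(t)*exp(2*t) + C2*exp(2*t)*sin(t).
Apply the initial conditions: q(0) = C1 = 1 and q'(0) = C2 + 2*C1 = -2. Solving gives C1 = 1, C2 = -4.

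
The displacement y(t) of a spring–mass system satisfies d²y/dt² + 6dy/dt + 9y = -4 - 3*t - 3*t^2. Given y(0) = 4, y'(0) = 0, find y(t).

Characteristic equation r² + 6r + 9 = 0 has discriminant (6)² - 4·(9) = 0, so r = -3 is a repeated root.
Hence y_h = (C1 + C2*t)*exp(-3*t).
For the particular solution try y_p = A0 + A1*t + A2*t^2. Substituting and matching coefficients of each power of t gives A0 = -4/9, A1 = 1/9, A2 = -1/3, so y_p = -4/9 - t^2/3 + t/9.
General solution: y = -4/9 - t^2/3 + t/9 + C1*exp(-3*t) + C2*t*exp(-3*t).
Apply the initial conditions: y(0) = -4/9 + C1 = 4 and y'(0) = 1/9 + C2 - 3*C1 = 0. Solving gives C1 = 40/9, C2 = 119/9.

y = -4/9 - t**2/3 + t/9 + 40*exp(-3*t)/9 + 119*t*exp(-3*t)/9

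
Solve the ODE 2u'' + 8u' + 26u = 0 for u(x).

u = C1*cos(3*x)*exp(-2*x) + C2*exp(-2*x)*sin(3*x)

Divide through by 2: u'' + 4u' + 13u = 0.
Characteristic equation r² + 4r + 13 = 0 has discriminant (4)² - 4·(13) = -36 < 0, so r = -2 ± 3i.
Hence u_h = C1*cos(3*x)*exp(-2*x) + C2*exp(-2*x)*sin(3*x).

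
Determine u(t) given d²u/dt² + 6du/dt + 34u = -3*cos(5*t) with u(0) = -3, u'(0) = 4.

Characteristic equation r² + 6r + 34 = 0 has discriminant (6)² - 4·(34) = -100 < 0, so r = -3 ± 5i.
Hence u_h = C1*cos(5*t)*exp(-3*t) + C2*exp(-3*t)*sin(5*t).
Try u_p = A*cos(5*t) + B*sin(5*t). Substituting and equating the coefficients of cos(5t) and sin(5t) gives A = -3/109, B = -10/109, so u_p = -10*sin(5*t)/109 - 3*cos(5*t)/109.
General solution: u = -10*sin(5*t)/109 - 3*cos(5*t)/109 + C1*cos(5*t)*exp(-3*t) + C2*exp(-3*t)*sin(5*t).
Apply the initial conditions: u(0) = -3/109 + C1 = -3 and u'(0) = -50/109 - 3*C1 + 5*C2 = 4. Solving gives C1 = -324/109, C2 = -486/545.

u = -10*sin(5*t)/109 - 3*cos(5*t)/109 - 486*exp(-3*t)*sin(5*t)/545 - 324*cos(5*t)*exp(-3*t)/109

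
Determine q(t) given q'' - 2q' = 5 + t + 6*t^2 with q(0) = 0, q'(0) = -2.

q = -9/8 - t**3 - 17*t/4 - 7*t**2/4 + 9*exp(2*t)/8

Characteristic equation r² - 2r = 0 factors as (r - 2)r = 0, so r = 2, 0.
Hence q_h = C1*exp(2*t) + C2.
Since 0 is a characteristic root (multiplicity 1), multiply the polynomial trial by t: try q_p = t*(A0 + A1*t + A2*t^2). Substituting and matching coefficients of each power of t gives A0 = -17/4, A1 = -7/4, A2 = -1, so q_p = -t^3 - 17*t/4 - 7*t^2/4.
General solution: q = C2 - t^3 - 17*t/4 - 7*t^2/4 + C1*exp(2*t).
Apply the initial conditions: q(0) = C1 + C2 = 0 and q'(0) = -17/4 + 2*C1 = -2. Solving gives C1 = 9/8, C2 = -9/8.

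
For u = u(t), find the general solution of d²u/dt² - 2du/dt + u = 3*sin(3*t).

u = -6*sin(3*t)/25 + 9*cos(3*t)/50 + C1*exp(t) + C2*t*exp(t)

Characteristic equation r² - 2r + 1 = 0 has discriminant (-2)² - 4·(1) = 0, so r = 1 is a repeated root.
Hence u_h = (C1 + C2*t)*exp(t).
Try u_p = A*cos(3*t) + B*sin(3*t). Substituting and equating the coefficients of cos(3t) and sin(3t) gives A = 9/50, B = -6/25, so u_p = -6*sin(3*t)/25 + 9*cos(3*t)/50.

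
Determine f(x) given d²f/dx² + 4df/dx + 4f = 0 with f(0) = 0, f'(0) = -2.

Characteristic equation r² + 4r + 4 = 0 has discriminant (4)² - 4·(4) = 0, so r = -2 is a repeated root.
Hence f_h = (C1 + C2*x)*exp(-2*x).
Apply the initial conditions: f(0) = C1 = 0 and f'(0) = C2 - 2*C1 = -2. Solving gives C1 = 0, C2 = -2.

f = -2*x*exp(-2*x)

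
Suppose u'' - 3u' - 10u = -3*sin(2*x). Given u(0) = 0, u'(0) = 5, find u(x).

Characteristic equation r² - 3r - 10 = 0 factors as (r + 2)(r - 5) = 0, so r = -2, 5.
Hence u_h = C1*exp(-2*x) + C2*exp(5*x).
Try u_p = A*cos(2*x) + B*sin(2*x). Substituting and equating the coefficients of cos(2x) and sin(2x) gives A = -9/116, B = 21/116, so u_p = -9*cos(2*x)/116 + 21*sin(2*x)/116.
General solution: u = -9*cos(2*x)/116 + 21*sin(2*x)/116 + C1*exp(-2*x) + C2*exp(5*x).
Apply the initial conditions: u(0) = -9/116 + C1 + C2 = 0 and u'(0) = 21/58 - 2*C1 + 5*C2 = 5. Solving gives C1 = -17/28, C2 = 139/203.

u = -17*exp(-2*x)/28 - 9*cos(2*x)/116 + 21*sin(2*x)/116 + 139*exp(5*x)/203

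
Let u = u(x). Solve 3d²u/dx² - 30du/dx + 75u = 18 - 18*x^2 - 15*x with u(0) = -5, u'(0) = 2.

u = 64/625 - 3189*exp(5*x)/625 - 49*x/125 - 6*x**2/25 + 3488*x*exp(5*x)/125

Divide through by 3: u'' - 10u' + 25u = 6 - 6*x^2 - 5*x.
Characteristic equation r² - 10r + 25 = 0 has discriminant (-10)² - 4·(25) = 0, so r = 5 is a repeated root.
Hence u_h = (C1 + C2*x)*exp(5*x).
For the particular solution try u_p = A0 + A1*x + A2*x^2. Substituting and matching coefficients of each power of x gives A0 = 64/625, A1 = -49/125, A2 = -6/25, so u_p = 64/625 - 49*x/125 - 6*x^2/25.
General solution: u = 64/625 - 49*x/125 - 6*x^2/25 + C1*exp(5*x) + C2*x*exp(5*x).
Apply the initial conditions: u(0) = 64/625 + C1 = -5 and u'(0) = -49/125 + C2 + 5*C1 = 2. Solving gives C1 = -3189/625, C2 = 3488/125.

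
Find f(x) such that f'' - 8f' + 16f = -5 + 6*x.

Characteristic equation r² - 8r + 16 = 0 has discriminant (-8)² - 4·(16) = 0, so r = 4 is a repeated root.
Hence f_h = (C1 + C2*x)*exp(4*x).
For the particular solution try f_p = A0 + A1*x. Substituting and matching coefficients of each power of x gives A0 = -1/8, A1 = 3/8, so f_p = -1/8 + 3*x/8.

f = -1/8 + 3*x/8 + C1*exp(4*x) + C2*x*exp(4*x)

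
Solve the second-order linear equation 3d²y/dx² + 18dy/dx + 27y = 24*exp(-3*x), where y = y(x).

y = C1*exp(-3*x) + 4*x**2*exp(-3*x) + C2*x*exp(-3*x)

Divide through by 3: y'' + 6y' + 9y = 8*exp(-3*x).
Characteristic equation r² + 6r + 9 = 0 has discriminant (6)² - 4·(9) = 0, so r = -3 is a repeated root.
Hence y_h = (C1 + C2*x)*exp(-3*x).
Since exp(-3*x) solves the homogeneous equation (r = -3 is a root of multiplicity 2), multiply the trial by x^2. Try y_p = A*x^2*exp(-3*x). Substituting into the equation and dividing by exp(-3*x) gives A = 4, so y_p = 4*x^2*exp(-3*x).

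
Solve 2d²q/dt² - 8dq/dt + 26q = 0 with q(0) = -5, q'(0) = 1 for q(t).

q = -5*cos(3*t)*exp(2*t) + 11*exp(2*t)*sin(3*t)/3

Divide through by 2: q'' - 4q' + 13q = 0.
Characteristic equation r² - 4r + 13 = 0 has discriminant (-4)² - 4·(13) = -36 < 0, so r = 2 ± 3i.
Hence q_h = C1*cos(3*t)*exp(2*t) + C2*exp(2*t)*sin(3*t).
Apply the initial conditions: q(0) = C1 = -5 and q'(0) = 2*C1 + 3*C2 = 1. Solving gives C1 = -5, C2 = 11/3.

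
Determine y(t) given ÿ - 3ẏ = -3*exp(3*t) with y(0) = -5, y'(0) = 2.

Characteristic equation r² - 3r = 0 factors as (r - 3)r = 0, so r = 3, 0.
Hence y_h = C1*exp(3*t) + C2.
Since exp(3*t) solves the homogeneous equation (r = 3 is a root of multiplicity 1), multiply the trial by t. Try y_p = A*t*exp(3*t). Substituting into the equation and dividing by exp(3*t) gives A = -1, so y_p = -t*exp(3*t).
General solution: y = C2 + C1*exp(3*t) - t*exp(3*t).
Apply the initial conditions: y(0) = C1 + C2 = -5 and y'(0) = -1 + 3*C1 = 2. Solving gives C1 = 1, C2 = -6.

y = -6 - t*exp(3*t) + exp(3*t)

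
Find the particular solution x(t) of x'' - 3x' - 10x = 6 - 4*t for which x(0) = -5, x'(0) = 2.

Characteristic equation r² - 3r - 10 = 0 factors as (r - 5)(r + 2) = 0, so r = 5, -2.
Hence x_h = C1*exp(5*t) + C2*exp(-2*t).
For the particular solution try x_p = A0 + A1*t. Substituting and matching coefficients of each power of t gives A0 = -18/25, A1 = 2/5, so x_p = -18/25 + 2*t/5.
General solution: x = -18/25 + 2*t/5 + C1*exp(5*t) + C2*exp(-2*t).
Apply the initial conditions: x(0) = -18/25 + C1 + C2 = -5 and x'(0) = 2/5 - 2*C2 + 5*C1 = 2. Solving gives C1 = -174/175, C2 = -23/7.

x = -18/25 - 174*exp(5*t)/175 - 23*exp(-2*t)/7 + 2*t/5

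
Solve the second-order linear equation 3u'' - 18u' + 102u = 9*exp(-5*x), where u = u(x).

u = 3*exp(-5*x)/89 + C1*cos(5*x)*exp(3*x) + C2*exp(3*x)*sin(5*x)

Divide through by 3: u'' - 6u' + 34u = 3*exp(-5*x).
Characteristic equation r² - 6r + 34 = 0 has discriminant (-6)² - 4·(34) = -100 < 0, so r = 3 ± 5i.
Hence u_h = C1*cos(5*x)*exp(3*x) + C2*exp(3*x)*sin(5*x).
Try u_p = A*exp(-5*x). Substituting into the equation and dividing by exp(-5*x) gives A = 3/89, so u_p = 3*exp(-5*x)/89.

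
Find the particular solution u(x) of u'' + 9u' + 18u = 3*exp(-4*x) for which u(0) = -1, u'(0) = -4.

u = -7*exp(-3*x)/3 - 3*exp(-4*x)/2 + 17*exp(-6*x)/6

Characteristic equation r² + 9r + 18 = 0 factors as (r + 3)(r + 6) = 0, so r = -3, -6.
Hence u_h = C1*exp(-3*x) + C2*exp(-6*x).
Try u_p = A*exp(-4*x). Substituting into the equation and dividing by exp(-4*x) gives A = -3/2, so u_p = -3*exp(-4*x)/2.
General solution: u = -3*exp(-4*x)/2 + C1*exp(-3*x) + C2*exp(-6*x).
Apply the initial conditions: u(0) = -3/2 + C1 + C2 = -1 and u'(0) = 6 - 6*C2 - 3*C1 = -4. Solving gives C1 = -7/3, C2 = 17/6.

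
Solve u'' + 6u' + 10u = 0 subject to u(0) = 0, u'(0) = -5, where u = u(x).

Characteristic equation r² + 6r + 10 = 0 has discriminant (6)² - 4·(10) = -4 < 0, so r = -3 ± i.
Hence u_h = C1*cos(x)*exp(-3*x) + C2*exp(-3*x)*sin(x).
Apply the initial conditions: u(0) = C1 = 0 and u'(0) = C2 - 3*C1 = -5. Solving gives C1 = 0, C2 = -5.

u = -5*exp(-3*x)*sin(x)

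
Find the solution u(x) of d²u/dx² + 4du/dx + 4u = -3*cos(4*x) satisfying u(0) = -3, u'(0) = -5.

Characteristic equation r² + 4r + 4 = 0 has discriminant (4)² - 4·(4) = 0, so r = -2 is a repeated root.
Hence u_h = (C1 + C2*x)*exp(-2*x).
Try u_p = A*cos(4*x) + B*sin(4*x). Substituting and equating the coefficients of cos(4x) and sin(4x) gives A = 9/100, B = -3/25, so u_p = -3*sin(4*x)/25 + 9*cos(4*x)/100.
General solution: u = -3*sin(4*x)/25 + 9*cos(4*x)/100 + C1*exp(-2*x) + C2*x*exp(-2*x).
Apply the initial conditions: u(0) = 9/100 + C1 = -3 and u'(0) = -12/25 + C2 - 2*C1 = -5. Solving gives C1 = -309/100, C2 = -107/10.

u = -309*exp(-2*x)/100 - 3*sin(4*x)/25 + 9*cos(4*x)/100 - 107*x*exp(-2*x)/10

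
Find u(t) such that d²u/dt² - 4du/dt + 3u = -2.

Characteristic equation r² - 4r + 3 = 0 factors as (r - 1)(r - 3) = 0, so r = 1, 3.
Hence u_h = C1*exp(t) + C2*exp(3*t).
For the particular solution try u_p = A0. Substituting and matching coefficients of each power of t gives A0 = -2/3, so u_p = -2/3.

u = -2/3 + C1*exp(t) + C2*exp(3*t)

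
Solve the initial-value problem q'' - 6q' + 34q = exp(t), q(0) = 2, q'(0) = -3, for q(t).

q = exp(t)/29 - 259*exp(3*t)*sin(5*t)/145 + 57*cos(5*t)*exp(3*t)/29

Characteristic equation r² - 6r + 34 = 0 has discriminant (-6)² - 4·(34) = -100 < 0, so r = 3 ± 5i.
Hence q_h = C1*cos(5*t)*exp(3*t) + C2*exp(3*t)*sin(5*t).
Try q_p = A*exp(t). Substituting into the equation and dividing by exp(t) gives A = 1/29, so q_p = exp(t)/29.
General solution: q = exp(t)/29 + C1*cos(5*t)*exp(3*t) + C2*exp(3*t)*sin(5*t).
Apply the initial conditions: q(0) = 1/29 + C1 = 2 and q'(0) = 1/29 + 3*C1 + 5*C2 = -3. Solving gives C1 = 57/29, C2 = -259/145.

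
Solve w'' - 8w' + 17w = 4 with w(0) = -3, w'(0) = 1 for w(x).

w = 4/17 - 55*cos(x)*exp(4*x)/17 + 237*exp(4*x)*sin(x)/17

Characteristic equation r² - 8r + 17 = 0 has discriminant (-8)² - 4·(17) = -4 < 0, so r = 4 ± i.
Hence w_h = C1*cos(x)*exp(4*x) + C2*exp(4*x)*sin(x).
For the particular solution try w_p = A0. Substituting and matching coefficients of each power of x gives A0 = 4/17, so w_p = 4/17.
General solution: w = 4/17 + C1*cos(x)*exp(4*x) + C2*exp(4*x)*sin(x).
Apply the initial conditions: w(0) = 4/17 + C1 = -3 and w'(0) = C2 + 4*C1 = 1. Solving gives C1 = -55/17, C2 = 237/17.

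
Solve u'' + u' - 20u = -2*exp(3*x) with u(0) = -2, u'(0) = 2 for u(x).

u = -41*exp(-5*x)/36 - 10*exp(4*x)/9 + exp(3*x)/4

Characteristic equation r² + r - 20 = 0 factors as (r - 4)(r + 5) = 0, so r = 4, -5.
Hence u_h = C1*exp(4*x) + C2*exp(-5*x).
Try u_p = A*exp(3*x). Substituting into the equation and dividing by exp(3*x) gives A = 1/4, so u_p = exp(3*x)/4.
General solution: u = exp(3*x)/4 + C1*exp(4*x) + C2*exp(-5*x).
Apply the initial conditions: u(0) = 1/4 + C1 + C2 = -2 and u'(0) = 3/4 - 5*C2 + 4*C1 = 2. Solving gives C1 = -10/9, C2 = -41/36.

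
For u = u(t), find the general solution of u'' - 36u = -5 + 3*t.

Characteristic equation r² - 36 = 0 factors as (r - 6)(r + 6) = 0, so r = 6, -6.
Hence u_h = C1*exp(6*t) + C2*exp(-6*t).
For the particular solution try u_p = A0 + A1*t. Substituting and matching coefficients of each power of t gives A0 = 5/36, A1 = -1/12, so u_p = 5/36 - t/12.

u = 5/36 - t/12 + C1*exp(6*t) + C2*exp(-6*t)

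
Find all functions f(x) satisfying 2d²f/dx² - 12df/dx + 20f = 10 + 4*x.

Divide through by 2: f'' - 6f' + 10f = 5 + 2*x.
Characteristic equation r² - 6r + 10 = 0 has discriminant (-6)² - 4·(10) = -4 < 0, so r = 3 ± i.
Hence f_h = C1*cos(x)*exp(3*x) + C2*exp(3*x)*sin(x).
For the particular solution try f_p = A0 + A1*x. Substituting and matching coefficients of each power of x gives A0 = 31/50, A1 = 1/5, so f_p = 31/50 + x/5.

f = 31/50 + x/5 + C1*cos(x)*exp(3*x) + C2*exp(3*x)*sin(x)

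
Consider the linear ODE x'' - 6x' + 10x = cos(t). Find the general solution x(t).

x = -2*sin(t)/39 + cos(t)/13 + C1*cos(t)*exp(3*t) + C2*exp(3*t)*sin(t)

Characteristic equation r² - 6r + 10 = 0 has discriminant (-6)² - 4·(10) = -4 < 0, so r = 3 ± i.
Hence x_h = C1*cos(t)*exp(3*t) + C2*exp(3*t)*sin(t).
Try x_p = A*cos(t) + B*sin(t). Substituting and equating the coefficients of cos(t) and sin(t) gives A = 1/13, B = -2/39, so x_p = -2*sin(t)/39 + cos(t)/13.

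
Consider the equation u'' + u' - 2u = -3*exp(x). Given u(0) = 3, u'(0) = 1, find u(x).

u = exp(-2*x)/3 + 8*exp(x)/3 - x*exp(x)

Characteristic equation r² + r - 2 = 0 factors as (r + 2)(r - 1) = 0, so r = -2, 1.
Hence u_h = C1*exp(-2*x) + C2*exp(x).
Since exp(x) solves the homogeneous equation (r = 1 is a root of multiplicity 1), multiply the trial by x. Try u_p = A*x*exp(x). Substituting into the equation and dividing by exp(x) gives A = -1, so u_p = -x*exp(x).
General solution: u = C1*exp(-2*x) + C2*exp(x) - x*exp(x).
Apply the initial conditions: u(0) = C1 + C2 = 3 and u'(0) = -1 + C2 - 2*C1 = 1. Solving gives C1 = 1/3, C2 = 8/3.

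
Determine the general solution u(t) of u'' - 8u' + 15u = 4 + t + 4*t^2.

u = 1412/3375 + 4*t**2/15 + 79*t/225 + C1*exp(5*t) + C2*exp(3*t)

Characteristic equation r² - 8r + 15 = 0 factors as (r - 5)(r - 3) = 0, so r = 5, 3.
Hence u_h = C1*exp(5*t) + C2*exp(3*t).
For the particular solution try u_p = A0 + A1*t + A2*t^2. Substituting and matching coefficients of each power of t gives A0 = 1412/3375, A1 = 79/225, A2 = 4/15, so u_p = 1412/3375 + 4*t^2/15 + 79*t/225.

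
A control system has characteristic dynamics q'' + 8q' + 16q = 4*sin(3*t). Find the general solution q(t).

Characteristic equation r² + 8r + 16 = 0 has discriminant (8)² - 4·(16) = 0, so r = -4 is a repeated root.
Hence q_h = (C1 + C2*t)*exp(-4*t).
Try q_p = A*cos(3*t) + B*sin(3*t). Substituting and equating the coefficients of cos(3t) and sin(3t) gives A = -96/625, B = 28/625, so q_p = -96*cos(3*t)/625 + 28*sin(3*t)/625.

q = -96*cos(3*t)/625 + 28*sin(3*t)/625 + C1*exp(-4*t) + C2*t*exp(-4*t)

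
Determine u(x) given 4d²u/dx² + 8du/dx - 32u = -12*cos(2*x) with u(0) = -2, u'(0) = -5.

Divide through by 4: u'' + 2u' - 8u = -3*cos(2*x).
Characteristic equation r² + 2r - 8 = 0 factors as (r - 2)(r + 4) = 0, so r = 2, -4.
Hence u_h = C1*exp(2*x) + C2*exp(-4*x).
Try u_p = A*cos(2*x) + B*sin(2*x). Substituting and equating the coefficients of cos(2x) and sin(2x) gives A = 9/40, B = -3/40, so u_p = -3*sin(2*x)/40 + 9*cos(2*x)/40.
General solution: u = -3*sin(2*x)/40 + 9*cos(2*x)/40 + C1*exp(2*x) + C2*exp(-4*x).
Apply the initial conditions: u(0) = 9/40 + C1 + C2 = -2 and u'(0) = -3/20 - 4*C2 + 2*C1 = -5. Solving gives C1 = -55/24, C2 = 1/15.

u = -55*exp(2*x)/24 - 3*sin(2*x)/40 + exp(-4*x)/15 + 9*cos(2*x)/40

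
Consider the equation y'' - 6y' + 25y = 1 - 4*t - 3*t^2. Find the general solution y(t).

Characteristic equation r² - 6r + 25 = 0 has discriminant (-6)² - 4·(25) = -64 < 0, so r = 3 ± 4i.
Hence y_h = C1*cos(4*t)*exp(3*t) + C2*exp(3*t)*sin(4*t).
For the particular solution try y_p = A0 + A1*t + A2*t^2. Substituting and matching coefficients of each power of t gives A0 = -41/15625, A1 = -136/625, A2 = -3/25, so y_p = -41/15625 - 136*t/625 - 3*t^2/25.

y = -41/15625 - 136*t/625 - 3*t**2/25 + C1*cos(4*t)*exp(3*t) + C2*exp(3*t)*sin(4*t)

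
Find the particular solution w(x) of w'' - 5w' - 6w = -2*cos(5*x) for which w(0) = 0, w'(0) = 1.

Characteristic equation r² - 5r - 6 = 0 factors as (r + 1)(r - 6) = 0, so r = -1, 6.
Hence w_h = C1*exp(-x) + C2*exp(6*x).
Try w_p = A*cos(5*x) + B*sin(5*x). Substituting and equating the coefficients of cos(5x) and sin(5x) gives A = 31/793, B = 25/793, so w_p = 25*sin(5*x)/793 + 31*cos(5*x)/793.
General solution: w = 25*sin(5*x)/793 + 31*cos(5*x)/793 + C1*exp(-x) + C2*exp(6*x).
Apply the initial conditions: w(0) = 31/793 + C1 + C2 = 0 and w'(0) = 125/793 - C1 + 6*C2 = 1. Solving gives C1 = -2/13, C2 = 7/61.

w = -2*exp(-x)/13 + 7*exp(6*x)/61 + 25*sin(5*x)/793 + 31*cos(5*x)/793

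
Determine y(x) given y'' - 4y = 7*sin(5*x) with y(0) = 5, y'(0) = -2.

y = -7*sin(5*x)/29 + 267*exp(2*x)/116 + 313*exp(-2*x)/116

Characteristic equation r² - 4 = 0 factors as (r - 2)(r + 2) = 0, so r = 2, -2.
Hence y_h = C1*exp(2*x) + C2*exp(-2*x).
Try y_p = A*cos(5*x) + B*sin(5*x). Substituting and equating the coefficients of cos(5x) and sin(5x) gives A = 0, B = -7/29, so y_p = -7*sin(5*x)/29.
General solution: y = -7*sin(5*x)/29 + C1*exp(2*x) + C2*exp(-2*x).
Apply the initial conditions: y(0) = C1 + C2 = 5 and y'(0) = -35/29 - 2*C2 + 2*C1 = -2. Solving gives C1 = 267/116, C2 = 313/116.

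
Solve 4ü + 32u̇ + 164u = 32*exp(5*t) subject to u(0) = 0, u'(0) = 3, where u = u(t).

Divide through by 4: u'' + 8u' + 41u = 8*exp(5*t).
Characteristic equation r² + 8r + 41 = 0 has discriminant (8)² - 4·(41) = -100 < 0, so r = -4 ± 5i.
Hence u_h = C1*cos(5*t)*exp(-4*t) + C2*exp(-4*t)*sin(5*t).
Try u_p = A*exp(5*t). Substituting into the equation and dividing by exp(5*t) gives A = 4/53, so u_p = 4*exp(5*t)/53.
General solution: u = 4*exp(5*t)/53 + C1*cos(5*t)*exp(-4*t) + C2*exp(-4*t)*sin(5*t).
Apply the initial conditions: u(0) = 4/53 + C1 = 0 and u'(0) = 20/53 - 4*C1 + 5*C2 = 3. Solving gives C1 = -4/53, C2 = 123/265.

u = 4*exp(5*t)/53 - 4*cos(5*t)*exp(-4*t)/53 + 123*exp(-4*t)*sin(5*t)/265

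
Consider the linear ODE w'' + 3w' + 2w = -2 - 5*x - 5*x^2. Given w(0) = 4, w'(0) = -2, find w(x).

w = -6 - 3*exp(-2*x) + 5*x + 13*exp(-x) - 5*x**2/2

Characteristic equation r² + 3r + 2 = 0 factors as (r + 2)(r + 1) = 0, so r = -2, -1.
Hence w_h = C1*exp(-2*x) + C2*exp(-x).
For the particular solution try w_p = A0 + A1*x + A2*x^2. Substituting and matching coefficients of each power of x gives A0 = -6, A1 = 5, A2 = -5/2, so w_p = -6 + 5*x - 5*x^2/2.
General solution: w = -6 + 5*x - 5*x^2/2 + C1*exp(-2*x) + C2*exp(-x).
Apply the initial conditions: w(0) = -6 + C1 + C2 = 4 and w'(0) = 5 - C2 - 2*C1 = -2. Solving gives C1 = -3, C2 = 13.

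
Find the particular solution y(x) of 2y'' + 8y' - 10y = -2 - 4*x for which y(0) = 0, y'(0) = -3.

Divide through by 2: y'' + 4y' - 5y = -1 - 2*x.
Characteristic equation r² + 4r - 5 = 0 factors as (r - 1)(r + 5) = 0, so r = 1, -5.
Hence y_h = C1*exp(x) + C2*exp(-5*x).
For the particular solution try y_p = A0 + A1*x. Substituting and matching coefficients of each power of x gives A0 = 13/25, A1 = 2/5, so y_p = 13/25 + 2*x/5.
General solution: y = 13/25 + 2*x/5 + C1*exp(x) + C2*exp(-5*x).
Apply the initial conditions: y(0) = 13/25 + C1 + C2 = 0 and y'(0) = 2/5 + C1 - 5*C2 = -3. Solving gives C1 = -1, C2 = 12/25.

y = 13/25 - exp(x) + 2*x/5 + 12*exp(-5*x)/25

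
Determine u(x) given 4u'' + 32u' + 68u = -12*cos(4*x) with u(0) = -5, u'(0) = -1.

u = -96*sin(4*x)/1025 - 3*cos(4*x)/1025 - 21129*exp(-4*x)*sin(x)/1025 - 5122*cos(x)*exp(-4*x)/1025

Divide through by 4: u'' + 8u' + 17u = -3*cos(4*x).
Characteristic equation r² + 8r + 17 = 0 has discriminant (8)² - 4·(17) = -4 < 0, so r = -4 ± i.
Hence u_h = C1*cos(x)*exp(-4*x) + C2*exp(-4*x)*sin(x).
Try u_p = A*cos(4*x) + B*sin(4*x). Substituting and equating the coefficients of cos(4x) and sin(4x) gives A = -3/1025, B = -96/1025, so u_p = -96*sin(4*x)/1025 - 3*cos(4*x)/1025.
General solution: u = -96*sin(4*x)/1025 - 3*cos(4*x)/1025 + C1*cos(x)*exp(-4*x) + C2*exp(-4*x)*sin(x).
Apply the initial conditions: u(0) = -3/1025 + C1 = -5 and u'(0) = -384/1025 + C2 - 4*C1 = -1. Solving gives C1 = -5122/1025, C2 = -21129/1025.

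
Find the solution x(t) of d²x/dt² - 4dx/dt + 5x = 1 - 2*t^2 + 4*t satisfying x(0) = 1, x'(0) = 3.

Characteristic equation r² - 4r + 5 = 0 has discriminant (-4)² - 4·(5) = -4 < 0, so r = 2 ± i.
Hence x_h = C1*cos(t)*exp(2*t) + C2*exp(2*t)*sin(t).
For the particular solution try x_p = A0 + A1*t + A2*t^2. Substituting and matching coefficients of each power of t gives A0 = 61/125, A1 = 4/25, A2 = -2/5, so x_p = 61/125 - 2*t^2/5 + 4*t/25.
General solution: x = 61/125 - 2*t^2/5 + 4*t/25 + C1*cos(t)*exp(2*t) + C2*exp(2*t)*sin(t).
Apply the initial conditions: x(0) = 61/125 + C1 = 1 and x'(0) = 4/25 + C2 + 2*C1 = 3. Solving gives C1 = 64/125, C2 = 227/125.

x = 61/125 - 2*t**2/5 + 4*t/25 + 64*cos(t)*exp(2*t)/125 + 227*exp(2*t)*sin(t)/125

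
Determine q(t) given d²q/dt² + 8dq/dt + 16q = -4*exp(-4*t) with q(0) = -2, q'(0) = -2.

q = -2*exp(-4*t) - 10*t*exp(-4*t) - 2*t**2*exp(-4*t)

Characteristic equation r² + 8r + 16 = 0 has discriminant (8)² - 4·(16) = 0, so r = -4 is a repeated root.
Hence q_h = (C1 + C2*t)*exp(-4*t).
Since exp(-4*t) solves the homogeneous equation (r = -4 is a root of multiplicity 2), multiply the trial by t^2. Try q_p = A*t^2*exp(-4*t). Substituting into the equation and dividing by exp(-4*t) gives A = -2, so q_p = -2*t^2*exp(-4*t).
General solution: q = C1*exp(-4*t) - 2*t^2*exp(-4*t) + C2*t*exp(-4*t).
Apply the initial conditions: q(0) = C1 = -2 and q'(0) = C2 - 4*C1 = -2. Solving gives C1 = -2, C2 = -10.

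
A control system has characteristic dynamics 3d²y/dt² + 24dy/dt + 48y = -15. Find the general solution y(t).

Divide through by 3: y'' + 8y' + 16y = -5.
Characteristic equation r² + 8r + 16 = 0 has discriminant (8)² - 4·(16) = 0, so r = -4 is a repeated root.
Hence y_h = (C1 + C2*t)*exp(-4*t).
For the particular solution try y_p = A0. Substituting and matching coefficients of each power of t gives A0 = -5/16, so y_p = -5/16.

y = -5/16 + C1*exp(-4*t) + C2*t*exp(-4*t)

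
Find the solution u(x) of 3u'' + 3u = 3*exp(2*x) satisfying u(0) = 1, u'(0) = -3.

Divide through by 3: u'' + u = exp(2*x).
Characteristic equation r² + 1 = 0 has discriminant (0)² - 4·(1) = -4 < 0, so r = ± i.
Hence u_h = C1*cos(x) + C2*sin(x).
Try u_p = A*exp(2*x). Substituting into the equation and dividing by exp(2*x) gives A = 1/5, so u_p = exp(2*x)/5.
General solution: u = exp(2*x)/5 + C1*cos(x) + C2*sin(x).
Apply the initial conditions: u(0) = 1/5 + C1 = 1 and u'(0) = 2/5 + C2 = -3. Solving gives C1 = 4/5, C2 = -17/5.

u = -17*sin(x)/5 + exp(2*x)/5 + 4*cos(x)/5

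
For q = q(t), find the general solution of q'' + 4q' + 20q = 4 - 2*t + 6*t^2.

Characteristic equation r² + 4r + 20 = 0 has discriminant (4)² - 4·(20) = -64 < 0, so r = -2 ± 4i.
Hence q_h = C1*cos(4*t)*exp(-2*t) + C2*exp(-2*t)*sin(4*t).
For the particular solution try q_p = A0 + A1*t + A2*t^2. Substituting and matching coefficients of each power of t gives A0 = 107/500, A1 = -11/50, A2 = 3/10, so q_p = 107/500 - 11*t/50 + 3*t^2/10.

q = 107/500 - 11*t/50 + 3*t**2/10 + C1*cos(4*t)*exp(-2*t) + C2*exp(-2*t)*sin(4*t)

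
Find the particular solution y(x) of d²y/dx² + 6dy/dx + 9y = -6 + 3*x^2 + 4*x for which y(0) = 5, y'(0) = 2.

y = -20/27 + x**2/3 + 155*exp(-3*x)/27 + 173*x*exp(-3*x)/9

Characteristic equation r² + 6r + 9 = 0 has discriminant (6)² - 4·(9) = 0, so r = -3 is a repeated root.
Hence y_h = (C1 + C2*x)*exp(-3*x).
For the particular solution try y_p = A0 + A1*x + A2*x^2. Substituting and matching coefficients of each power of x gives A0 = -20/27, A1 = 0, A2 = 1/3, so y_p = -20/27 + x^2/3.
General solution: y = -20/27 + x^2/3 + C1*exp(-3*x) + C2*x*exp(-3*x).
Apply the initial conditions: y(0) = -20/27 + C1 = 5 and y'(0) = C2 - 3*C1 = 2. Solving gives C1 = 155/27, C2 = 173/9.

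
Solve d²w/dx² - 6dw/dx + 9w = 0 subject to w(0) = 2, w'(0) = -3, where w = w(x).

Characteristic equation r² - 6r + 9 = 0 has discriminant (-6)² - 4·(9) = 0, so r = 3 is a repeated root.
Hence w_h = (C1 + C2*x)*exp(3*x).
Apply the initial conditions: w(0) = C1 = 2 and w'(0) = C2 + 3*C1 = -3. Solving gives C1 = 2, C2 = -9.

w = 2*exp(3*x) - 9*x*exp(3*x)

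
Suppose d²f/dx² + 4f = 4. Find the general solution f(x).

f = 1 + C1*cos(2*x) + C2*sin(2*x)

Characteristic equation r² + 4 = 0 has discriminant (0)² - 4·(4) = -16 < 0, so r = ± 2i.
Hence f_h = C1*cos(2*x) + C2*sin(2*x).
For the particular solution try f_p = A0. Substituting and matching coefficients of each power of x gives A0 = 1, so f_p = 1.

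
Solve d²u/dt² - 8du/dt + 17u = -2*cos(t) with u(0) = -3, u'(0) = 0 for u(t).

Characteristic equation r² - 8r + 17 = 0 has discriminant (-8)² - 4·(17) = -4 < 0, so r = 4 ± i.
Hence u_h = C1*cos(t)*exp(4*t) + C2*exp(4*t)*sin(t).
Try u_p = A*cos(t) + B*sin(t). Substituting and equating the coefficients of cos(t) and sin(t) gives A = -1/10, B = 1/20, so u_p = -cos(t)/10 + sin(t)/20.
General solution: u = -cos(t)/10 + sin(t)/20 + C1*cos(t)*exp(4*t) + C2*exp(4*t)*sin(t).
Apply the initial conditions: u(0) = -1/10 + C1 = -3 and u'(0) = 1/20 + C2 + 4*C1 = 0. Solving gives C1 = -29/10, C2 = 231/20.

u = -cos(t)/10 + sin(t)/20 - 29*cos(t)*exp(4*t)/10 + 231*exp(4*t)*sin(t)/20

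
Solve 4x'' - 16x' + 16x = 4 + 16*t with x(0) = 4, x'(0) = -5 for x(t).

x = 5/4 + t + 11*exp(2*t)/4 - 23*t*exp(2*t)/2

Divide through by 4: x'' - 4x' + 4x = 1 + 4*t.
Characteristic equation r² - 4r + 4 = 0 has discriminant (-4)² - 4·(4) = 0, so r = 2 is a repeated root.
Hence x_h = (C1 + C2*t)*exp(2*t).
For the particular solution try x_p = A0 + A1*t. Substituting and matching coefficients of each power of t gives A0 = 5/4, A1 = 1, so x_p = 5/4 + t.
General solution: x = 5/4 + t + C1*exp(2*t) + C2*t*exp(2*t).
Apply the initial conditions: x(0) = 5/4 + C1 = 4 and x'(0) = 1 + C2 + 2*C1 = -5. Solving gives C1 = 11/4, C2 = -23/2.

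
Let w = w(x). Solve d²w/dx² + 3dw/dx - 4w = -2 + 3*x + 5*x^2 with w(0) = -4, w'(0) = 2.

w = -67/32 - 209*exp(-4*x)/160 - 21*x/8 - 5*x**2/4 - 3*exp(x)/5

Characteristic equation r² + 3r - 4 = 0 factors as (r + 4)(r - 1) = 0, so r = -4, 1.
Hence w_h = C1*exp(-4*x) + C2*exp(x).
For the particular solution try w_p = A0 + A1*x + A2*x^2. Substituting and matching coefficients of each power of x gives A0 = -67/32, A1 = -21/8, A2 = -5/4, so w_p = -67/32 - 21*x/8 - 5*x^2/4.
General solution: w = -67/32 - 21*x/8 - 5*x^2/4 + C1*exp(-4*x) + C2*exp(x).
Apply the initial conditions: w(0) = -67/32 + C1 + C2 = -4 and w'(0) = -21/8 + C2 - 4*C1 = 2. Solving gives C1 = -209/160, C2 = -3/5.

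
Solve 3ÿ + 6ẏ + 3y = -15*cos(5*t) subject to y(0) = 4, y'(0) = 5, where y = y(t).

y = -25*sin(5*t)/338 + 30*cos(5*t)/169 + 646*exp(-t)/169 + 239*t*exp(-t)/26

Divide through by 3: y'' + 2y' + y = -5*cos(5*t).
Characteristic equation r² + 2r + 1 = 0 has discriminant (2)² - 4·(1) = 0, so r = -1 is a repeated root.
Hence y_h = (C1 + C2*t)*exp(-t).
Try y_p = A*cos(5*t) + B*sin(5*t). Substituting and equating the coefficients of cos(5t) and sin(5t) gives A = 30/169, B = -25/338, so y_p = -25*sin(5*t)/338 + 30*cos(5*t)/169.
General solution: y = -25*sin(5*t)/338 + 30*cos(5*t)/169 + C1*exp(-t) + C2*t*exp(-t).
Apply the initial conditions: y(0) = 30/169 + C1 = 4 and y'(0) = -125/338 + C2 - C1 = 5. Solving gives C1 = 646/169, C2 = 239/26.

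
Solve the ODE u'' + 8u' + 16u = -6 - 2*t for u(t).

Characteristic equation r² + 8r + 16 = 0 has discriminant (8)² - 4·(16) = 0, so r = -4 is a repeated root.
Hence u_h = (C1 + C2*t)*exp(-4*t).
For the particular solution try u_p = A0 + A1*t. Substituting and matching coefficients of each power of t gives A0 = -5/16, A1 = -1/8, so u_p = -5/16 - t/8.

u = -5/16 - t/8 + C1*exp(-4*t) + C2*t*exp(-4*t)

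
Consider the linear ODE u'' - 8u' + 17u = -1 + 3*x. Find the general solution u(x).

u = 7/289 + 3*x/17 + C1*cos(x)*exp(4*x) + C2*exp(4*x)*sin(x)

Characteristic equation r² - 8r + 17 = 0 has discriminant (-8)² - 4·(17) = -4 < 0, so r = 4 ± i.
Hence u_h = C1*cos(x)*exp(4*x) + C2*exp(4*x)*sin(x).
For the particular solution try u_p = A0 + A1*x. Substituting and matching coefficients of each power of x gives A0 = 7/289, A1 = 3/17, so u_p = 7/289 + 3*x/17.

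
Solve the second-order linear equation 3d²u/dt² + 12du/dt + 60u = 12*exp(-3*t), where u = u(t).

Divide through by 3: u'' + 4u' + 20u = 4*exp(-3*t).
Characteristic equation r² + 4r + 20 = 0 has discriminant (4)² - 4·(20) = -64 < 0, so r = -2 ± 4i.
Hence u_h = C1*cos(4*t)*exp(-2*t) + C2*exp(-2*t)*sin(4*t).
Try u_p = A*exp(-3*t). Substituting into the equation and dividing by exp(-3*t) gives A = 4/17, so u_p = 4*exp(-3*t)/17.

u = 4*exp(-3*t)/17 + C1*cos(4*t)*exp(-2*t) + C2*exp(-2*t)*sin(4*t)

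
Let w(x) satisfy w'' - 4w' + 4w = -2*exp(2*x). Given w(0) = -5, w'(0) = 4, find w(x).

w = -5*exp(2*x) - x**2*exp(2*x) + 14*x*exp(2*x)

Characteristic equation r² - 4r + 4 = 0 has discriminant (-4)² - 4·(4) = 0, so r = 2 is a repeated root.
Hence w_h = (C1 + C2*x)*exp(2*x).
Since exp(2*x) solves the homogeneous equation (r = 2 is a root of multiplicity 2), multiply the trial by x^2. Try w_p = A*x^2*exp(2*x). Substituting into the equation and dividing by exp(2*x) gives A = -1, so w_p = -x^2*exp(2*x).
General solution: w = C1*exp(2*x) - x^2*exp(2*x) + C2*x*exp(2*x).
Apply the initial conditions: w(0) = C1 = -5 and w'(0) = C2 + 2*C1 = 4. Solving gives C1 = -5, C2 = 14.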